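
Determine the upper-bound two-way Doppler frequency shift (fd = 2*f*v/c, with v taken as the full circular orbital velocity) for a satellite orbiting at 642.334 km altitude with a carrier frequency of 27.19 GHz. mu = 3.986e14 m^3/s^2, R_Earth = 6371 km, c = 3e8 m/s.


r = 7.013334e+06 m
v = sqrt(mu/r) = 7538.8723 m/s (worst-case radial velocity)
f = 27.19 GHz = 2.719e+10 Hz
fd = 2*f*v/c = 2*2.719e+10*7538.8723/3.0e+08
fd = 1.3665462e+06 Hz

1.3665e+06 Hz


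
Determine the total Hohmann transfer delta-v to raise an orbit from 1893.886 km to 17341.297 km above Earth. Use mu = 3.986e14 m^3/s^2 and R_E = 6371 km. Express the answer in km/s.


r1 = 8264.8860 km = 8.264886e+06 m
r2 = 23712.2970 km = 2.3712297e+07 m
dv1 = sqrt(mu/r1)*(sqrt(2*r2/(r1+r2)) - 1) = 1512.6560 m/s
dv2 = sqrt(mu/r2)*(1 - sqrt(2*r1/(r1+r2))) = 1152.2002 m/s
total dv = |dv1| + |dv2| = 1512.6560 + 1152.2002 = 2664.8563 m/s = 2.6649 km/s

2.6649 km/s


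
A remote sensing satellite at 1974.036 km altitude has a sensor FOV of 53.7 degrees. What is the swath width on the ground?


FOV = 53.7 deg = 0.9372418 rad
swath = 2 * alt * tan(FOV/2) = 2 * 1974.036 * tan(0.4686209)
swath = 2 * 1974.036 * 0.5062322
swath = 1998.6410 km

1998.6410 km


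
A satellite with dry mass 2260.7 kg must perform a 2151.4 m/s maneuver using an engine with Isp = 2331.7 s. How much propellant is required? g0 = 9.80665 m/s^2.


ve = Isp * g0 = 2331.7 * 9.80665 = 22866.165805 m/s
mass ratio = exp(dv/ve) = exp(2151.4/22866.165805) = 1.09865490
m_prop = m_dry * (mr - 1) = 2260.7 * (1.09865490 - 1)
m_prop = 223.0291 kg

223.0291 kg


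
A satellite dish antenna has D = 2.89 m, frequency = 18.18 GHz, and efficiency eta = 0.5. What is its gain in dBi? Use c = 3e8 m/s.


lambda = c/f = 3e8 / 1.818e+10 = 0.01650165 m
G = eta*(pi*D/lambda)^2 = 0.5*(pi*2.89/0.01650165)^2
G = 151359.8482 (linear)
G = 10*log10(151359.8482) = 51.8001 dBi

51.8001 dBi


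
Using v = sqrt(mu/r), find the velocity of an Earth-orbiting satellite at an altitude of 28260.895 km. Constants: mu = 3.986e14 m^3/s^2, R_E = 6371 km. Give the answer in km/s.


r = R_E + alt = 6371.0 + 28260.895 = 34631.8950 km = 3.4631895e+07 m
v = sqrt(mu/r) = sqrt(3.986e14 / 3.4631895e+07) = 3392.5833 m/s = 3.3926 km/s

3.3926 km/s


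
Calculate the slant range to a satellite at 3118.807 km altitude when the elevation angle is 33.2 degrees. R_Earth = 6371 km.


h = 3118.807 km, el = 33.2 deg
d = -R_E*sin(el) + sqrt((R_E*sin(el))^2 + 2*R_E*h + h^2)
d = -6371.0000*sin(0.5794493) + sqrt((6371.0000*0.5475632)^2 + 2*6371.0000*3118.807 + 3118.807^2)
d = 4362.3730 km

4362.3730 km


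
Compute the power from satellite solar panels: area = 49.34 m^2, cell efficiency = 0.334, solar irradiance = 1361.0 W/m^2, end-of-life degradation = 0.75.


P = area * eta * S * degradation
P = 49.34 * 0.334 * 1361.0 * 0.75
P = 16821.5109 W

16821.5109 W


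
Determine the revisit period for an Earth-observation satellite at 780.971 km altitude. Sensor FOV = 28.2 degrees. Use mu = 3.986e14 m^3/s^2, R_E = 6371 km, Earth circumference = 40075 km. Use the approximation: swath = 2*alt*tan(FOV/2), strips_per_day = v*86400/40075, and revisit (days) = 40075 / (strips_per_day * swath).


swath = 2*780.971*tan(0.2460914) = 392.3327 km
v = sqrt(mu/r) = 7465.4463 m/s = 7.4654 km/s
strips/day = v*86400/40075 = 7.4654*86400/40075 = 16.0952
coverage/day = strips * swath = 16.0952 * 392.3327 = 6314.6678 km
revisit = 40075 / 6314.6678 = 6.3463 days

6.3463 days


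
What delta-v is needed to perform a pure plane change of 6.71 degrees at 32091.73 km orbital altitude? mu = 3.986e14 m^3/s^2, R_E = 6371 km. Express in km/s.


r = 38462.7300 km = 3.846273e+07 m
V = sqrt(mu/r) = 3219.2047 m/s
di = 6.71 deg = 0.1171116 rad
dV = 2*V*sin(di/2) = 2*3219.2047*sin(0.0585558)
dV = 376.7908 m/s = 0.3767908 km/s

0.3768 km/s


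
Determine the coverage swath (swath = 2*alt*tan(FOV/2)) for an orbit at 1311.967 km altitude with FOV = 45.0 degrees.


FOV = 45.0 deg = 0.7853982 rad
swath = 2 * alt * tan(FOV/2) = 2 * 1311.967 * tan(0.3926991)
swath = 2 * 1311.967 * 0.4142136
swath = 1086.8690 km

1086.8690 km


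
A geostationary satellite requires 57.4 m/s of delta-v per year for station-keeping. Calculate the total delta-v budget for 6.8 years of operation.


dV = rate * years = 57.4 * 6.8
dV = 390.3200 m/s

390.3200 m/s


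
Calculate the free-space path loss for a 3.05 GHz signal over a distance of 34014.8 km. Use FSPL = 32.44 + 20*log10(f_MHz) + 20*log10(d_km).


f = 3.05 GHz = 3050.0000 MHz
d = 34014.8 km
FSPL = 32.44 + 20*log10(3050.0000) + 20*log10(34014.8)
FSPL = 32.44 + 69.6860 + 90.6334
FSPL = 192.7594 dB

192.7594 dB


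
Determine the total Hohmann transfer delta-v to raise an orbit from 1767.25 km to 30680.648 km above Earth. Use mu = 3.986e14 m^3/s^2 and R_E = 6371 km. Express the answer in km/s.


r1 = 8138.2500 km = 8.13825e+06 m
r2 = 37051.6480 km = 3.7051648e+07 m
dv1 = sqrt(mu/r1)*(sqrt(2*r2/(r1+r2)) - 1) = 1963.4527 m/s
dv2 = sqrt(mu/r2)*(1 - sqrt(2*r1/(r1+r2))) = 1311.4808 m/s
total dv = |dv1| + |dv2| = 1963.4527 + 1311.4808 = 3274.9335 m/s = 3.2749 km/s

3.2749 km/s


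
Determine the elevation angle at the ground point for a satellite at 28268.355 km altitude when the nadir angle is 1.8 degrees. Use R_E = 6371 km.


r = R_E + alt = 34639.3550 km
Law of sines in the satellite / Earth-center / ground-point triangle:
  sin(nadir)/R_E = sin(90 + el)/r  =>  cos(el) = (r/R_E)*sin(nadir)
cos(el) = (34639.3550 / 6371.0000) * sin(1.8 deg) = 0.1707814
el = arccos(0.1707814) = 80.1667 deg
(Earth-central angle = 90 - nadir - el = 8.0333 deg)

80.1667 degrees


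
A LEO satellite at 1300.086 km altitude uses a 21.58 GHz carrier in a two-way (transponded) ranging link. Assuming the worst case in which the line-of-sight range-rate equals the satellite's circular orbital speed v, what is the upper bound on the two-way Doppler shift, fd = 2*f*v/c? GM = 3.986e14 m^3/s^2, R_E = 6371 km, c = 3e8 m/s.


r = 7.671086e+06 m
v = sqrt(mu/r) = 7208.4223 m/s (worst-case radial velocity)
f = 21.58 GHz = 2.158e+10 Hz
fd = 2*f*v/c = 2*2.158e+10*7208.4223/3.0e+08
fd = 1.0370517e+06 Hz

1.0371e+06 Hz


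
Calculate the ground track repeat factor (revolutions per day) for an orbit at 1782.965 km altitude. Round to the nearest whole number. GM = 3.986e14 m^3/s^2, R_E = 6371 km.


r = 8.153965e+06 m
T = 2*pi*sqrt(r^3/mu) = 7327.6461 s = 122.1274 min
revs/day = 1440 / 122.1274 = 11.7910
Rounded: 12 revolutions per day

12 revolutions per day


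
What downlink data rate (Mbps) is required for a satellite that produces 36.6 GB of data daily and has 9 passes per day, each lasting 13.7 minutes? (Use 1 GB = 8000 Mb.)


total contact time = 9 * 13.7 * 60 = 7398.0000 s
data = 36.6 GB = 292800.0000 Mb
rate = 292800.0000 / 7398.0000 = 39.5783 Mbps

39.5783 Mbps


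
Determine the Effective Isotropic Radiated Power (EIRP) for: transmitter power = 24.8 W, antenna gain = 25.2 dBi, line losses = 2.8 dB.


Pt = 24.8 W = 13.9445 dBW
EIRP = Pt_dBW + Gt - losses = 13.9445 + 25.2 - 2.8 = 36.3445 dBW

36.3445 dBW


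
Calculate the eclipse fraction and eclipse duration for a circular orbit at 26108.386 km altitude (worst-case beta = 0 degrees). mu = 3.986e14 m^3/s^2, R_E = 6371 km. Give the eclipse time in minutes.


r = 32479.3860 km
T = 970.8937 min
Eclipse fraction = arcsin(R_E/r)/pi = arcsin(6371.0000/32479.3860)/pi
= arcsin(0.1961552)/pi = 0.06284563
Eclipse duration = 0.06284563 * 970.8937 = 61.0164 min

61.0164 minutes


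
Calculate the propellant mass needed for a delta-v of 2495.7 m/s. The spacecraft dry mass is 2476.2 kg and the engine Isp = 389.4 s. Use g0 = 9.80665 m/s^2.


ve = Isp * g0 = 389.4 * 9.80665 = 3818.709510 m/s
mass ratio = exp(dv/ve) = exp(2495.7/3818.709510) = 1.92234422
m_prop = m_dry * (mr - 1) = 2476.2 * (1.92234422 - 1)
m_prop = 2283.9088 kg

2283.9088 kg


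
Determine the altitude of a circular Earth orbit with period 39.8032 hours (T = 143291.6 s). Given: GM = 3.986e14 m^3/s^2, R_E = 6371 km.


T = 143291.6 s
r = (mu*T^2/(4*pi^2))^(1/3) = (3.986e14 * 143291.6^2 / (4*pi^2))^(1/3)
r = 5.9184276e+07 m = 59184.2762 km
alt = r - R_E = 59184.2762 - 6371 = 52813.2762 km

52813.2762 km


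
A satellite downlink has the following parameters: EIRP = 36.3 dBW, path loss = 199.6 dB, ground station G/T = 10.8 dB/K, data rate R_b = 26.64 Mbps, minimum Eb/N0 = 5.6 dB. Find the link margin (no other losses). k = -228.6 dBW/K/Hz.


C/N0 = EIRP - FSPL + G/T - k = 36.3 - 199.6 + 10.8 - (-228.6)
C/N0 = 76.1000 dB-Hz
R_b = 26.64 Mbps = 2.664e+07 bps -> 10*log10(R_b) = 74.2553 dB-Hz
Eb/N0 = C/N0 - 10*log10(R_b) = 76.1000 - 74.2553 = 1.8447 dB
Margin = Eb/N0 - Eb/N0_req = 1.8447 - 5.6 = -3.7553 dB (negative margin: link does not close)

-3.7553 dB


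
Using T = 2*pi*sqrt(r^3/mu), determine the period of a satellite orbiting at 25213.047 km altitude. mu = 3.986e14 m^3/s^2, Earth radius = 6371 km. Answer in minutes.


r = 31584.0470 km = 3.1584047e+07 m
T = 2*pi*sqrt(r^3/mu) = 2*pi*sqrt(3.150673e+22 / 3.986e14)
T = 55861.5378 s = 931.0256 min

931.0256 minutes


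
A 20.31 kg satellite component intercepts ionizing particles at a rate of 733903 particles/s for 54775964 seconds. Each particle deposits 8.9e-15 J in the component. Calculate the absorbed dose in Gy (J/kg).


Total energy deposited = rate * time * E_per
  = 733903 * 54775964 * 8.9e-15 = 0.3577822 J
Dose = E_total / mass = 0.3577822 / 20.31
Dose = 0.01761606 Gy

0.0176 Gy


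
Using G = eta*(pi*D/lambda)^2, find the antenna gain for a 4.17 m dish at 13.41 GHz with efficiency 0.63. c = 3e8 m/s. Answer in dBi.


lambda = c/f = 3e8 / 1.341e+10 = 0.02237136 m
G = eta*(pi*D/lambda)^2 = 0.63*(pi*4.17/0.02237136)^2
G = 216036.6584 (linear)
G = 10*log10(216036.6584) = 53.3453 dBi

53.3453 dBi


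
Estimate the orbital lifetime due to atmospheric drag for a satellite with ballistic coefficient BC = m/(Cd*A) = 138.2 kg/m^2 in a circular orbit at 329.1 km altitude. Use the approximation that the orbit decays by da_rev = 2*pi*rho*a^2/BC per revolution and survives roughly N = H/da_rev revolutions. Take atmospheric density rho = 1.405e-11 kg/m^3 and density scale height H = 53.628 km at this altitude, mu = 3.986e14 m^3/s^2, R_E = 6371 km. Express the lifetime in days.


a = R_E + alt = 6700.1000 km = 6.7001e+06 m
da_rev = 2*pi*rho*a^2/BC = 2*pi*1.405e-11*(6.7001e+06)^2/138.2 = 28.675481 m per revolution
N = H/da_rev = 53628.0000 m / 28.675481 m = 1870.1691 revolutions
P = 2*pi*sqrt(a^3/mu) = 5457.9952 s
lifetime = N*P = 1870.1691 * 5457.9952 = 1.0207374e+07 s = 118.1409 days

118.1409 days


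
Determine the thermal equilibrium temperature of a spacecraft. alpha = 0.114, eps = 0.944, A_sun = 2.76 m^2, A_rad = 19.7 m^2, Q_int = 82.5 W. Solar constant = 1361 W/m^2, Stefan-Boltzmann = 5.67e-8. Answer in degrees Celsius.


Numerator = alpha*S*A_sun + Q_int = 0.114*1361*2.76 + 82.5 = 510.7250 W
Denominator = eps*sigma*A_rad = 0.944*5.67e-8*19.7 = 1.0544386e-06 W/K^4
T^4 = 4.8435732e+08 K^4
T = 148.3513 K = -124.7987 C

-124.7987 degrees Celsius


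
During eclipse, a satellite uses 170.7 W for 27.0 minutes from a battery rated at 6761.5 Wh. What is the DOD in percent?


E_used = P * t / 60 = 170.7 * 27.0 / 60 = 76.8150 Wh
DOD = E_used / E_total * 100 = 76.8150 / 6761.5 * 100
DOD = 1.1361 %

1.1361 %


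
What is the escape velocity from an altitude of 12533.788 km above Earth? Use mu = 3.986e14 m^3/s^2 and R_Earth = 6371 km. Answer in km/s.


r = 6371.0 + 12533.788 = 18904.7880 km = 1.8904788e+07 m
v_esc = sqrt(2*mu/r) = sqrt(2*3.986e14 / 1.8904788e+07)
v_esc = 6493.7825 m/s = 6.4938 km/s

6.4938 km/s


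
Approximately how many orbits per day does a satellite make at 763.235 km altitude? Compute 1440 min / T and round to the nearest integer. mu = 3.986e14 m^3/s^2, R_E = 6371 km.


r = 7.134235e+06 m
T = 2*pi*sqrt(r^3/mu) = 5996.9764 s = 99.9496 min
revs/day = 1440 / 99.9496 = 14.4073
Rounded: 14 revolutions per day

14 revolutions per day


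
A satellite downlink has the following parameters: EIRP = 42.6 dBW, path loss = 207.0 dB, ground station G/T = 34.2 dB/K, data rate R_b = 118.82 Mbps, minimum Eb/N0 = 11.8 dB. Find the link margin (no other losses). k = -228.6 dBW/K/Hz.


C/N0 = EIRP - FSPL + G/T - k = 42.6 - 207.0 + 34.2 - (-228.6)
C/N0 = 98.4000 dB-Hz
R_b = 118.82 Mbps = 1.1882e+08 bps -> 10*log10(R_b) = 80.7489 dB-Hz
Eb/N0 = C/N0 - 10*log10(R_b) = 98.4000 - 80.7489 = 17.6511 dB
Margin = Eb/N0 - Eb/N0_req = 17.6511 - 11.8 = 5.8511 dB (link closes)

5.8511 dB


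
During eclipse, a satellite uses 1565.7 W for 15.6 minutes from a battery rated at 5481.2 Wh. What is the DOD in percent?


E_used = P * t / 60 = 1565.7 * 15.6 / 60 = 407.0820 Wh
DOD = E_used / E_total * 100 = 407.0820 / 5481.2 * 100
DOD = 7.4269 %

7.4269 %


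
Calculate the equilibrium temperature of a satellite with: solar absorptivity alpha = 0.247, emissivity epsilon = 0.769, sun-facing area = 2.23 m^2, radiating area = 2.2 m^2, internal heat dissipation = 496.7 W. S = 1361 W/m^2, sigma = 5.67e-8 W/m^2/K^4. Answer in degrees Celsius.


Numerator = alpha*S*A_sun + Q_int = 0.247*1361*2.23 + 496.7 = 1246.3524 W
Denominator = eps*sigma*A_rad = 0.769*5.67e-8*2.2 = 9.592506e-08 W/K^4
T^4 = 1.299298e+10 K^4
T = 337.6192 K = 64.4692 C

64.4692 degrees Celsius


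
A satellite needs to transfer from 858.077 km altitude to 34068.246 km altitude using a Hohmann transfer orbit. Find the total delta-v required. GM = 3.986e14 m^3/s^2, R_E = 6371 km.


r1 = 7229.0770 km = 7.229077e+06 m
r2 = 40439.2460 km = 4.0439246e+07 m
dv1 = sqrt(mu/r1)*(sqrt(2*r2/(r1+r2)) - 1) = 2246.7528 m/s
dv2 = sqrt(mu/r2)*(1 - sqrt(2*r1/(r1+r2))) = 1410.4938 m/s
total dv = |dv1| + |dv2| = 2246.7528 + 1410.4938 = 3657.2466 m/s = 3.6572 km/s

3.6572 km/s


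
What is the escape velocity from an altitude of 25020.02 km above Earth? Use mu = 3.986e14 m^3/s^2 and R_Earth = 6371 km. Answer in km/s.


r = 6371.0 + 25020.02 = 31391.0200 km = 3.139102e+07 m
v_esc = sqrt(2*mu/r) = sqrt(2*3.986e14 / 3.139102e+07)
v_esc = 5039.4244 m/s = 5.0394 km/s

5.0394 km/s


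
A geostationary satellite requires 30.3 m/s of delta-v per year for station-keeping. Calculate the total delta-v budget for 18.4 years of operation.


dV = rate * years = 30.3 * 18.4
dV = 557.5200 m/s

557.5200 m/s


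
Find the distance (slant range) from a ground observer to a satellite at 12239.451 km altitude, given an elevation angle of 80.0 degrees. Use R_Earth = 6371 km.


h = 12239.451 km, el = 80.0 deg
d = -R_E*sin(el) + sqrt((R_E*sin(el))^2 + 2*R_E*h + h^2)
d = -6371.0000*sin(1.3963) + sqrt((6371.0000*0.9848078)^2 + 2*6371.0000*12239.451 + 12239.451^2)
d = 12303.3289 km

12303.3289 km


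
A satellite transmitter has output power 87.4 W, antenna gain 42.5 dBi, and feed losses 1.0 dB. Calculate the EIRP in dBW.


Pt = 87.4 W = 19.4151 dBW
EIRP = Pt_dBW + Gt - losses = 19.4151 + 42.5 - 1.0 = 60.9151 dBW

60.9151 dBW


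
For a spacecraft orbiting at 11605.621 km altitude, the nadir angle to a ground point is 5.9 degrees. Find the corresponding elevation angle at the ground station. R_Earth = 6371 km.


r = R_E + alt = 17976.6210 km
Law of sines in the satellite / Earth-center / ground-point triangle:
  sin(nadir)/R_E = sin(90 + el)/r  =>  cos(el) = (r/R_E)*sin(nadir)
cos(el) = (17976.6210 / 6371.0000) * sin(5.9 deg) = 0.2900428
el = arccos(0.2900428) = 73.1395 deg
(Earth-central angle = 90 - nadir - el = 10.9605 deg)

73.1395 degrees


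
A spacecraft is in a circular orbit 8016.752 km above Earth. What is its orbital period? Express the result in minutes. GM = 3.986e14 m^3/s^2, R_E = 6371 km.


r = 14387.7520 km = 1.4387752e+07 m
T = 2*pi*sqrt(r^3/mu) = 2*pi*sqrt(2.9783712e+21 / 3.986e14)
T = 17175.1539 s = 286.2526 min

286.2526 minutes


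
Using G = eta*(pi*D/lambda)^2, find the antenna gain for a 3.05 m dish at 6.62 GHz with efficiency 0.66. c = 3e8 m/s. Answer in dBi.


lambda = c/f = 3e8 / 6.62e+09 = 0.04531722 m
G = eta*(pi*D/lambda)^2 = 0.66*(pi*3.05/0.04531722)^2
G = 29506.4410 (linear)
G = 10*log10(29506.4410) = 44.6992 dBi

44.6992 dBi


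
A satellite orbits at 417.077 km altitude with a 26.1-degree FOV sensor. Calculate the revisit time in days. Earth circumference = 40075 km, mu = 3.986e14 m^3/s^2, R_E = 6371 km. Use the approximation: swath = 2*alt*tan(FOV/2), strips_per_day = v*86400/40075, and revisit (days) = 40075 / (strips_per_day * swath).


swath = 2*417.077*tan(0.2277655) = 193.3465 km
v = sqrt(mu/r) = 7662.9372 m/s = 7.6629 km/s
strips/day = v*86400/40075 = 7.6629*86400/40075 = 16.5210
coverage/day = strips * swath = 16.5210 * 193.3465 = 3194.2715 km
revisit = 40075 / 3194.2715 = 12.5459 days

12.5459 days


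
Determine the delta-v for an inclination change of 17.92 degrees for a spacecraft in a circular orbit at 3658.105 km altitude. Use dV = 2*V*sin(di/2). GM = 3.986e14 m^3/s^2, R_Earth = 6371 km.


r = 10029.1050 km = 1.0029105e+07 m
V = sqrt(mu/r) = 6304.3100 m/s
di = 17.92 deg = 0.312763 rad
dV = 2*V*sin(di/2) = 2*6304.3100*sin(0.1563815)
dV = 1963.7281 m/s = 1.9637 km/s

1.9637 km/s


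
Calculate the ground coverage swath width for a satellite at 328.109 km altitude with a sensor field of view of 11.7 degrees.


FOV = 11.7 deg = 0.2042035 rad
swath = 2 * alt * tan(FOV/2) = 2 * 328.109 * tan(0.1021018)
swath = 2 * 328.109 * 0.102458
swath = 67.2348 km

67.2348 km


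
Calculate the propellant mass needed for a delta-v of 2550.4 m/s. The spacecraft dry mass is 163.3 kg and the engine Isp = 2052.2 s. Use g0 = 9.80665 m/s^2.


ve = Isp * g0 = 2052.2 * 9.80665 = 20125.207130 m/s
mass ratio = exp(dv/ve) = exp(2550.4/20125.207130) = 1.13510669
m_prop = m_dry * (mr - 1) = 163.3 * (1.13510669 - 1)
m_prop = 22.0629 kg

22.0629 kg


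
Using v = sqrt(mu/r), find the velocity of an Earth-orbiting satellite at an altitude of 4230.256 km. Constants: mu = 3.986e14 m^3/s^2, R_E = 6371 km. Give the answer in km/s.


r = R_E + alt = 6371.0 + 4230.256 = 10601.2560 km = 1.0601256e+07 m
v = sqrt(mu/r) = sqrt(3.986e14 / 1.0601256e+07) = 6131.8283 m/s = 6.1318 km/s

6.1318 km/s


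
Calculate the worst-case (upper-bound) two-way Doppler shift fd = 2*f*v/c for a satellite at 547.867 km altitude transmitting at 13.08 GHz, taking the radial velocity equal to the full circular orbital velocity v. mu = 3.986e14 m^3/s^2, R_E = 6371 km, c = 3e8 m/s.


r = 6.918867e+06 m
v = sqrt(mu/r) = 7590.1639 m/s (worst-case radial velocity)
f = 13.08 GHz = 1.308e+10 Hz
fd = 2*f*v/c = 2*1.308e+10*7590.1639/3.0e+08
fd = 661862.2951 Hz

661862.2951 Hz


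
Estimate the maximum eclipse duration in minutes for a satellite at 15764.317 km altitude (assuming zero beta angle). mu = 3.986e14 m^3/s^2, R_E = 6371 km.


r = 22135.3170 km
T = 546.2464 min
Eclipse fraction = arcsin(R_E/r)/pi = arcsin(6371.0000/22135.3170)/pi
= arcsin(0.2878206)/pi = 0.09293068
Eclipse duration = 0.09293068 * 546.2464 = 50.7631 min

50.7631 minutes


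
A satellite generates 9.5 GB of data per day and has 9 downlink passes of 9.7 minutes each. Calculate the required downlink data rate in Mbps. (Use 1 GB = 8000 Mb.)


total contact time = 9 * 9.7 * 60 = 5238.0000 s
data = 9.5 GB = 76000.0000 Mb
rate = 76000.0000 / 5238.0000 = 14.5094 Mbps

14.5094 Mbps


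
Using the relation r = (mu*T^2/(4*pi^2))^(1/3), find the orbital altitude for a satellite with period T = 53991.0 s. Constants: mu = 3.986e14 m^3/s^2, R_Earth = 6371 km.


T = 53991.0 s
r = (mu*T^2/(4*pi^2))^(1/3) = (3.986e14 * 53991.0^2 / (4*pi^2))^(1/3)
r = 3.0874986e+07 m = 30874.9858 km
alt = r - R_E = 30874.9858 - 6371 = 24503.9858 km

24503.9858 km


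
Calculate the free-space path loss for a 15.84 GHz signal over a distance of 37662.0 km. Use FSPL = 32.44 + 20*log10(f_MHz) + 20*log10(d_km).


f = 15.84 GHz = 15840.0000 MHz
d = 37662.0 km
FSPL = 32.44 + 20*log10(15840.0000) + 20*log10(37662.0)
FSPL = 32.44 + 83.9951 + 91.5181
FSPL = 207.9532 dB

207.9532 dB


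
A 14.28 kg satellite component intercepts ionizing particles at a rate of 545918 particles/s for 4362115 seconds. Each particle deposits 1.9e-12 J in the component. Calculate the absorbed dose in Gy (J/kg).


Total energy deposited = rate * time * E_per
  = 545918 * 4362115 * 1.9e-12 = 4.5246 J
Dose = E_total / mass = 4.5246 / 14.28
Dose = 0.3168472 Gy

0.3168 Gy


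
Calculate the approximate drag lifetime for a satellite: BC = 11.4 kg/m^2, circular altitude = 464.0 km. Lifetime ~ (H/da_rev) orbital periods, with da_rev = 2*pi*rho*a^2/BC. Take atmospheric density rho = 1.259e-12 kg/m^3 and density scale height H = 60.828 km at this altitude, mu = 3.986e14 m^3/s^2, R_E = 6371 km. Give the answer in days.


a = R_E + alt = 6835.0000 km = 6.835e+06 m
da_rev = 2*pi*rho*a^2/BC = 2*pi*1.259e-12*(6.835e+06)^2/11.4 = 32.417371 m per revolution
N = H/da_rev = 60828.0000 m / 32.417371 m = 1876.4014 revolutions
P = 2*pi*sqrt(a^3/mu) = 5623.6593 s
lifetime = N*P = 1876.4014 * 5623.6593 = 1.0552242e+07 s = 122.1324 days

122.1324 days


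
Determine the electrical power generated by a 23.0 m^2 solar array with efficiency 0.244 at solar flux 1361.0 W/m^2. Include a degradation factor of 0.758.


P = area * eta * S * degradation
P = 23.0 * 0.244 * 1361.0 * 0.758
P = 5789.5525 W

5789.5525 W


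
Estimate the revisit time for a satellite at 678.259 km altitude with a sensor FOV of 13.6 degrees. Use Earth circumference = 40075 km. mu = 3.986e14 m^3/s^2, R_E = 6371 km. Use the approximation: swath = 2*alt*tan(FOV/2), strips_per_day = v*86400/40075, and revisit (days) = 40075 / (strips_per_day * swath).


swath = 2*678.259*tan(0.1186824) = 161.7550 km
v = sqrt(mu/r) = 7519.6376 m/s = 7.5196 km/s
strips/day = v*86400/40075 = 7.5196*86400/40075 = 16.2120
coverage/day = strips * swath = 16.2120 * 161.7550 = 2622.3749 km
revisit = 40075 / 2622.3749 = 15.2819 days

15.2819 days


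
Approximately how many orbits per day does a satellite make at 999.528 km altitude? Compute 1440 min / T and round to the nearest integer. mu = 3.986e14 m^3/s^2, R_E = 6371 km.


r = 7.370528e+06 m
T = 2*pi*sqrt(r^3/mu) = 6297.3687 s = 104.9561 min
revs/day = 1440 / 104.9561 = 13.7200
Rounded: 14 revolutions per day

14 revolutions per day


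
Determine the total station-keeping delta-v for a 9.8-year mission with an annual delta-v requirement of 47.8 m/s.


dV = rate * years = 47.8 * 9.8
dV = 468.4400 m/s

468.4400 m/s


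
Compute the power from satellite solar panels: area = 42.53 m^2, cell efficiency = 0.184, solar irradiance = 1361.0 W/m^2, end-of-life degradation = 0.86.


P = area * eta * S * degradation
P = 42.53 * 0.184 * 1361.0 * 0.86
P = 9159.4581 W

9159.4581 W


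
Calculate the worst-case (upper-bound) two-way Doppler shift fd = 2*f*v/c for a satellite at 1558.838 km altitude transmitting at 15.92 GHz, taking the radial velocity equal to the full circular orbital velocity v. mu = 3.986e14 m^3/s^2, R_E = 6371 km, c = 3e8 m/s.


r = 7.929838e+06 m
v = sqrt(mu/r) = 7089.8409 m/s (worst-case radial velocity)
f = 15.92 GHz = 1.592e+10 Hz
fd = 2*f*v/c = 2*1.592e+10*7089.8409/3.0e+08
fd = 752468.4478 Hz

752468.4478 Hz


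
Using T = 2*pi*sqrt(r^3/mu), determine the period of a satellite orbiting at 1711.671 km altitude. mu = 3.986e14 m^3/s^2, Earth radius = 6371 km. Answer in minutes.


r = 8082.6710 km = 8.082671e+06 m
T = 2*pi*sqrt(r^3/mu) = 2*pi*sqrt(5.2803742e+20 / 3.986e14)
T = 7231.7528 s = 120.5292 min

120.5292 minutes


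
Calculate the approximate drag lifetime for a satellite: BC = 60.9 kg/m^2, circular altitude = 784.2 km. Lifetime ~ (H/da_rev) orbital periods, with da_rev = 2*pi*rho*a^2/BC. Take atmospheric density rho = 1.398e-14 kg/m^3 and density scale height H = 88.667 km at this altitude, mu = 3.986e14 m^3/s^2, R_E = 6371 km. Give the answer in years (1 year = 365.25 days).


a = R_E + alt = 7155.2000 km = 7.1552e+06 m
da_rev = 2*pi*rho*a^2/BC = 2*pi*1.398e-14*(7.1552e+06)^2/60.9 = 0.073843675 m per revolution
N = H/da_rev = 88667.0000 m / 0.073843675 m = 1.2007393e+06 revolutions
P = 2*pi*sqrt(a^3/mu) = 6023.4303 s
lifetime = N*P = 1.2007393e+06 * 6023.4303 = 7.2325692e+09 s = 83710.2921 days
years = 83710.2921 / 365.25 = 229.1863 years

229.1863 years


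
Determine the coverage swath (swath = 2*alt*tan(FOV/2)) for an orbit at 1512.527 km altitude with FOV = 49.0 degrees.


FOV = 49.0 deg = 0.8552113 rad
swath = 2 * alt * tan(FOV/2) = 2 * 1512.527 * tan(0.4276057)
swath = 2 * 1512.527 * 0.4557263
swath = 1378.5965 km

1378.5965 km


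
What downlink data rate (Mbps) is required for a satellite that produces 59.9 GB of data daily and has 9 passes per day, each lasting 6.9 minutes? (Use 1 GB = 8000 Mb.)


total contact time = 9 * 6.9 * 60 = 3726.0000 s
data = 59.9 GB = 479200.0000 Mb
rate = 479200.0000 / 3726.0000 = 128.6098 Mbps

128.6098 Mbps


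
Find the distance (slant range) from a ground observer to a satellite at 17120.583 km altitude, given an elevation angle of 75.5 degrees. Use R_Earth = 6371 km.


h = 17120.583 km, el = 75.5 deg
d = -R_E*sin(el) + sqrt((R_E*sin(el))^2 + 2*R_E*h + h^2)
d = -6371.0000*sin(1.3177) + sqrt((6371.0000*0.9681476)^2 + 2*6371.0000*17120.583 + 17120.583^2)
d = 17269.2926 km

17269.2926 km


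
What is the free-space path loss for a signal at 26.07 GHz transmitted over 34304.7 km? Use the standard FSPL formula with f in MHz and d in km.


f = 26.07 GHz = 26070.0000 MHz
d = 34304.7 km
FSPL = 32.44 + 20*log10(26070.0000) + 20*log10(34304.7)
FSPL = 32.44 + 88.3228 + 90.7071
FSPL = 211.4699 dB

211.4699 dB


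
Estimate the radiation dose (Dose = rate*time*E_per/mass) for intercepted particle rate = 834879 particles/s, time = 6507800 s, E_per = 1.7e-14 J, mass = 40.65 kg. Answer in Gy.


Total energy deposited = rate * time * E_per
  = 834879 * 6507800 * 1.7e-14 = 0.09236483 J
Dose = E_total / mass = 0.09236483 / 40.65
Dose = 0.002272198 Gy

0.0023 Gy


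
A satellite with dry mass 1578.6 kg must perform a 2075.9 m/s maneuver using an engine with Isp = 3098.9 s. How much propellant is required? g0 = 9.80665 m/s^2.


ve = Isp * g0 = 3098.9 * 9.80665 = 30389.827685 m/s
mass ratio = exp(dv/ve) = exp(2075.9/30389.827685) = 1.07069615
m_prop = m_dry * (mr - 1) = 1578.6 * (1.07069615 - 1)
m_prop = 111.6009 kg

111.6009 kg


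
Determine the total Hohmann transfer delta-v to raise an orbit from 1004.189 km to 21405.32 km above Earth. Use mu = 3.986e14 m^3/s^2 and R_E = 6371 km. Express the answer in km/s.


r1 = 7375.1890 km = 7.375189e+06 m
r2 = 27776.3200 km = 2.777632e+07 m
dv1 = sqrt(mu/r1)*(sqrt(2*r2/(r1+r2)) - 1) = 1890.3215 m/s
dv2 = sqrt(mu/r2)*(1 - sqrt(2*r1/(r1+r2))) = 1334.2633 m/s
total dv = |dv1| + |dv2| = 1890.3215 + 1334.2633 = 3224.5848 m/s = 3.2246 km/s

3.2246 km/s


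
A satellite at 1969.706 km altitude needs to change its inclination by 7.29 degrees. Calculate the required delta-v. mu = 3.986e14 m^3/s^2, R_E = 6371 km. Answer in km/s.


r = 8340.7060 km = 8.340706e+06 m
V = sqrt(mu/r) = 6913.0109 m/s
di = 7.29 deg = 0.1272345 rad
dV = 2*V*sin(di/2) = 2*6913.0109*sin(0.06361725)
dV = 878.9803 m/s = 0.8789803 km/s

0.8790 km/s


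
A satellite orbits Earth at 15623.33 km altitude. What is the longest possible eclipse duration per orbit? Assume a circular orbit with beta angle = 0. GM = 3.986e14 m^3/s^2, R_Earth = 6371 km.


r = 21994.3300 km
T = 541.0359 min
Eclipse fraction = arcsin(R_E/r)/pi = arcsin(6371.0000/21994.3300)/pi
= arcsin(0.2896656)/pi = 0.09354408
Eclipse duration = 0.09354408 * 541.0359 = 50.6107 min

50.6107 minutes


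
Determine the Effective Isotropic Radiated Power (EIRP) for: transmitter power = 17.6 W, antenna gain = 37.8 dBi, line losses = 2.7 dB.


Pt = 17.6 W = 12.4551 dBW
EIRP = Pt_dBW + Gt - losses = 12.4551 + 37.8 - 2.7 = 47.5551 dBW

47.5551 dBW


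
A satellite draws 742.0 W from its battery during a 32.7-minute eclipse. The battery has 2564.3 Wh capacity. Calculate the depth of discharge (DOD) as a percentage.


E_used = P * t / 60 = 742.0 * 32.7 / 60 = 404.3900 Wh
DOD = E_used / E_total * 100 = 404.3900 / 2564.3 * 100
DOD = 15.7700 %

15.7700 %


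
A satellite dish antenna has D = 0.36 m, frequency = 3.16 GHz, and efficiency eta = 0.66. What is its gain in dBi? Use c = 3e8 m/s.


lambda = c/f = 3e8 / 3.16e+09 = 0.09493671 m
G = eta*(pi*D/lambda)^2 = 0.66*(pi*0.36/0.09493671)^2
G = 93.6656 (linear)
G = 10*log10(93.6656) = 19.7158 dBi

19.7158 dBi


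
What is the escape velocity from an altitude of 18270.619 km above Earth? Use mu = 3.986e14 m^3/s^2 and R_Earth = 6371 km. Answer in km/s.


r = 6371.0 + 18270.619 = 24641.6190 km = 2.4641619e+07 m
v_esc = sqrt(2*mu/r) = sqrt(2*3.986e14 / 2.4641619e+07)
v_esc = 5687.8617 m/s = 5.6879 km/s

5.6879 km/s


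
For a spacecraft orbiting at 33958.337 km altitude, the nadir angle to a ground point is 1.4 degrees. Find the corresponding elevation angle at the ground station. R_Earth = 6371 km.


r = R_E + alt = 40329.3370 km
Law of sines in the satellite / Earth-center / ground-point triangle:
  sin(nadir)/R_E = sin(90 + el)/r  =>  cos(el) = (r/R_E)*sin(nadir)
cos(el) = (40329.3370 / 6371.0000) * sin(1.4 deg) = 0.1546592
el = arccos(0.1546592) = 81.1030 deg
(Earth-central angle = 90 - nadir - el = 7.4970 deg)

81.1030 degrees


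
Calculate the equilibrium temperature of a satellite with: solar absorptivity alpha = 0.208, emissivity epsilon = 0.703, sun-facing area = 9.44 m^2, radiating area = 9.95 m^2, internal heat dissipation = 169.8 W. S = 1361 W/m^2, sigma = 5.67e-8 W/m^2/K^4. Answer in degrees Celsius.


Numerator = alpha*S*A_sun + Q_int = 0.208*1361*9.44 + 169.8 = 2842.1507 W
Denominator = eps*sigma*A_rad = 0.703*5.67e-8*9.95 = 3.9660799e-07 W/K^4
T^4 = 7.1661458e+09 K^4
T = 290.9520 K = 17.8020 C

17.8020 degrees Celsius


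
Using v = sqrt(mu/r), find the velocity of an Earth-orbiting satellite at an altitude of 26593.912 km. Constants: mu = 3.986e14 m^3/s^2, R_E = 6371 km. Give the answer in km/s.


r = R_E + alt = 6371.0 + 26593.912 = 32964.9120 km = 3.2964912e+07 m
v = sqrt(mu/r) = sqrt(3.986e14 / 3.2964912e+07) = 3477.3042 m/s = 3.4773 km/s

3.4773 km/s


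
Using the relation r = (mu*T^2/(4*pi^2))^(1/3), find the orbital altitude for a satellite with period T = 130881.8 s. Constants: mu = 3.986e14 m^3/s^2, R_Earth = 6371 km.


T = 130881.8 s
r = (mu*T^2/(4*pi^2))^(1/3) = (3.986e14 * 130881.8^2 / (4*pi^2))^(1/3)
r = 5.5715841e+07 m = 55715.8412 km
alt = r - R_E = 55715.8412 - 6371 = 49344.8412 km

49344.8412 km


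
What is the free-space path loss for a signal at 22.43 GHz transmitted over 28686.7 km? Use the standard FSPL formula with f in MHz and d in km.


f = 22.43 GHz = 22430.0000 MHz
d = 28686.7 km
FSPL = 32.44 + 20*log10(22430.0000) + 20*log10(28686.7)
FSPL = 32.44 + 87.0166 + 89.1536
FSPL = 208.6102 dB

208.6102 dB


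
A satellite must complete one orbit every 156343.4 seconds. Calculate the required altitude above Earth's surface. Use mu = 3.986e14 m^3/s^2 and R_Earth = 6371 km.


T = 156343.4 s
r = (mu*T^2/(4*pi^2))^(1/3) = (3.986e14 * 156343.4^2 / (4*pi^2))^(1/3)
r = 6.2725705e+07 m = 62725.7054 km
alt = r - R_E = 62725.7054 - 6371 = 56354.7054 km

56354.7054 km


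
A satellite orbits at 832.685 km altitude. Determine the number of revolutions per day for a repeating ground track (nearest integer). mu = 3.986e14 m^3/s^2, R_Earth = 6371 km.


r = 7.203685e+06 m
T = 2*pi*sqrt(r^3/mu) = 6084.7577 s = 101.4126 min
revs/day = 1440 / 101.4126 = 14.1994
Rounded: 14 revolutions per day

14 revolutions per day


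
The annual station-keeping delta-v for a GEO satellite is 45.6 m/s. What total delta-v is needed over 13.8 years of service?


dV = rate * years = 45.6 * 13.8
dV = 629.2800 m/s

629.2800 m/s


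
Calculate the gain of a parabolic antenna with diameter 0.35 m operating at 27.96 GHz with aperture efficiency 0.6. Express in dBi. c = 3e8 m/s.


lambda = c/f = 3e8 / 2.796e+10 = 0.01072961 m
G = eta*(pi*D/lambda)^2 = 0.6*(pi*0.35/0.01072961)^2
G = 6301.1368 (linear)
G = 10*log10(6301.1368) = 37.9942 dBi

37.9942 dBi


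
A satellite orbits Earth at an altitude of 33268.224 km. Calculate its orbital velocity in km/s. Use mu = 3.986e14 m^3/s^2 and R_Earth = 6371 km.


r = R_E + alt = 6371.0 + 33268.224 = 39639.2240 km = 3.9639224e+07 m
v = sqrt(mu/r) = sqrt(3.986e14 / 3.9639224e+07) = 3171.0718 m/s = 3.1711 km/s

3.1711 km/s


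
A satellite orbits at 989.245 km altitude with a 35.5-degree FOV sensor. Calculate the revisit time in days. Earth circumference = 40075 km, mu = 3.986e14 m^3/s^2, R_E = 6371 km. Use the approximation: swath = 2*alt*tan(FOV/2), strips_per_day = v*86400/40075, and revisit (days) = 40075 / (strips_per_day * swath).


swath = 2*989.245*tan(0.3097959) = 633.3196 km
v = sqrt(mu/r) = 7359.0628 m/s = 7.3591 km/s
strips/day = v*86400/40075 = 7.3591*86400/40075 = 15.8658
coverage/day = strips * swath = 15.8658 * 633.3196 = 10048.1401 km
revisit = 40075 / 10048.1401 = 3.9883 days

3.9883 days


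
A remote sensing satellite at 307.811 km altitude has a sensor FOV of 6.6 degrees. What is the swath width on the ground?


FOV = 6.6 deg = 0.1151917 rad
swath = 2 * alt * tan(FOV/2) = 2 * 307.811 * tan(0.05759587)
swath = 2 * 307.811 * 0.05765964
swath = 35.4965 km

35.4965 km


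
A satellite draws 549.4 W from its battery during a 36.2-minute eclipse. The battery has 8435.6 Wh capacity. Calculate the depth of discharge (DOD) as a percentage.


E_used = P * t / 60 = 549.4 * 36.2 / 60 = 331.4713 Wh
DOD = E_used / E_total * 100 = 331.4713 / 8435.6 * 100
DOD = 3.9294 %

3.9294 %


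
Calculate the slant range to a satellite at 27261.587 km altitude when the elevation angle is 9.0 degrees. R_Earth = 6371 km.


h = 27261.587 km, el = 9.0 deg
d = -R_E*sin(el) + sqrt((R_E*sin(el))^2 + 2*R_E*h + h^2)
d = -6371.0000*sin(0.1570796) + sqrt((6371.0000*0.1564345)^2 + 2*6371.0000*27261.587 + 27261.587^2)
d = 32042.0389 km

32042.0389 km


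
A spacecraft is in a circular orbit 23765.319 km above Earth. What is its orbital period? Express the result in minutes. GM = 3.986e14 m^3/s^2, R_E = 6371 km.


r = 30136.3190 km = 3.0136319e+07 m
T = 2*pi*sqrt(r^3/mu) = 2*pi*sqrt(2.7369736e+22 / 3.986e14)
T = 52065.0785 s = 867.7513 min

867.7513 minutes


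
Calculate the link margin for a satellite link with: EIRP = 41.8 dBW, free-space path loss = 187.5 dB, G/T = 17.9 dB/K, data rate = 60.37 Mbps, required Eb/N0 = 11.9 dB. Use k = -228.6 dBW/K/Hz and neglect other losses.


C/N0 = EIRP - FSPL + G/T - k = 41.8 - 187.5 + 17.9 - (-228.6)
C/N0 = 100.8000 dB-Hz
R_b = 60.37 Mbps = 6.037e+07 bps -> 10*log10(R_b) = 77.8082 dB-Hz
Eb/N0 = C/N0 - 10*log10(R_b) = 100.8000 - 77.8082 = 22.9918 dB
Margin = Eb/N0 - Eb/N0_req = 22.9918 - 11.9 = 11.0918 dB (link closes)

11.0918 dB


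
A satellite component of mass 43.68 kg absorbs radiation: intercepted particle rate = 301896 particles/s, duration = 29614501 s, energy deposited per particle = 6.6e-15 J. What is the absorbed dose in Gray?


Total energy deposited = rate * time * E_per
  = 301896 * 29614501 * 6.6e-15 = 0.0590073 J
Dose = E_total / mass = 0.0590073 / 43.68
Dose = 0.0013509 Gy

0.0014 Gy


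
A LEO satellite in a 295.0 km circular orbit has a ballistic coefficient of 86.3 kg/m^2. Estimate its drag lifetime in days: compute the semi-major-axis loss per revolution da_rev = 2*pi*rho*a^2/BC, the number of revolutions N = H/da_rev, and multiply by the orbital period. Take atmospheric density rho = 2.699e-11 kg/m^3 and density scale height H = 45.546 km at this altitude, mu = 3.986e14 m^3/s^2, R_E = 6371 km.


a = R_E + alt = 6666.0000 km = 6.666e+06 m
da_rev = 2*pi*rho*a^2/BC = 2*pi*2.699e-11*(6.666e+06)^2/86.3 = 87.317758 m per revolution
N = H/da_rev = 45546.0000 m / 87.317758 m = 521.6121 revolutions
P = 2*pi*sqrt(a^3/mu) = 5416.3807 s
lifetime = N*P = 521.6121 * 5416.3807 = 2.8252498e+06 s = 32.6997 days

32.6997 days


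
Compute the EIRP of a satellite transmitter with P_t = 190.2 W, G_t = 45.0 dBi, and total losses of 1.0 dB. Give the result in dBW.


Pt = 190.2 W = 22.7921 dBW
EIRP = Pt_dBW + Gt - losses = 22.7921 + 45.0 - 1.0 = 66.7921 dBW

66.7921 dBW


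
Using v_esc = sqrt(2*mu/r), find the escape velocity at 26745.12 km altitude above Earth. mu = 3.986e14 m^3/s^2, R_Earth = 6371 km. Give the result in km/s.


r = 6371.0 + 26745.12 = 33116.1200 km = 3.311612e+07 m
v_esc = sqrt(2*mu/r) = sqrt(2*3.986e14 / 3.311612e+07)
v_esc = 4906.4110 m/s = 4.9064 km/s

4.9064 km/s


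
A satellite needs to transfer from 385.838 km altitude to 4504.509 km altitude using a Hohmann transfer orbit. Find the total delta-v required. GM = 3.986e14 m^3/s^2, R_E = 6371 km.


r1 = 6756.8380 km = 6.756838e+06 m
r2 = 10875.5090 km = 1.0875509e+07 m
dv1 = sqrt(mu/r1)*(sqrt(2*r2/(r1+r2)) - 1) = 850.0093 m/s
dv2 = sqrt(mu/r2)*(1 - sqrt(2*r1/(r1+r2))) = 754.0240 m/s
total dv = |dv1| + |dv2| = 850.0093 + 754.0240 = 1604.0334 m/s = 1.6040 km/s

1.6040 km/s


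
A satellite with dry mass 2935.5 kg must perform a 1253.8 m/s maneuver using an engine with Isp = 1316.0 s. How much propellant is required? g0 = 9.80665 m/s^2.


ve = Isp * g0 = 1316.0 * 9.80665 = 12905.551400 m/s
mass ratio = exp(dv/ve) = exp(1253.8/12905.551400) = 1.10202786
m_prop = m_dry * (mr - 1) = 2935.5 * (1.10202786 - 1)
m_prop = 299.5028 kg

299.5028 kg


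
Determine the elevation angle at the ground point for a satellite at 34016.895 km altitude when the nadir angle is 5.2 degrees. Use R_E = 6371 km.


r = R_E + alt = 40387.8950 km
Law of sines in the satellite / Earth-center / ground-point triangle:
  sin(nadir)/R_E = sin(90 + el)/r  =>  cos(el) = (r/R_E)*sin(nadir)
cos(el) = (40387.8950 / 6371.0000) * sin(5.2 deg) = 0.5745502
el = arccos(0.5745502) = 54.9319 deg
(Earth-central angle = 90 - nadir - el = 29.8681 deg)

54.9319 degrees


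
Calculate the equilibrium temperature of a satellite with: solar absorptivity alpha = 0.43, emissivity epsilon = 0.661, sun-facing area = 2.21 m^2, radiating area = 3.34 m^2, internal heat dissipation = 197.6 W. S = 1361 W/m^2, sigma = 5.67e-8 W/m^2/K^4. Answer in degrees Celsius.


Numerator = alpha*S*A_sun + Q_int = 0.43*1361*2.21 + 197.6 = 1490.9583 W
Denominator = eps*sigma*A_rad = 0.661*5.67e-8*3.34 = 1.2517886e-07 W/K^4
T^4 = 1.1910624e+10 K^4
T = 330.3571 K = 57.2071 C

57.2071 degrees Celsius


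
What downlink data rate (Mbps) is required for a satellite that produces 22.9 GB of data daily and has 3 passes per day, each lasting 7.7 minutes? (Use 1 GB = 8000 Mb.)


total contact time = 3 * 7.7 * 60 = 1386.0000 s
data = 22.9 GB = 183200.0000 Mb
rate = 183200.0000 / 1386.0000 = 132.1789 Mbps

132.1789 Mbps


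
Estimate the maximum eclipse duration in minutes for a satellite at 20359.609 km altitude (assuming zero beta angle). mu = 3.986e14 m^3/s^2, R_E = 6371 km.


r = 26730.6090 km
T = 724.8919 min
Eclipse fraction = arcsin(R_E/r)/pi = arcsin(6371.0000/26730.6090)/pi
= arcsin(0.238341)/pi = 0.07660359
Eclipse duration = 0.07660359 * 724.8919 = 55.5293 min

55.5293 minutes


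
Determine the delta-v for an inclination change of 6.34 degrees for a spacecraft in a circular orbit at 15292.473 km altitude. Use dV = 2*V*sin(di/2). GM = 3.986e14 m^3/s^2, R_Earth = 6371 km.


r = 21663.4730 km = 2.1663473e+07 m
V = sqrt(mu/r) = 4289.4796 m/s
di = 6.34 deg = 0.1106539 rad
dV = 2*V*sin(di/2) = 2*4289.4796*sin(0.05532694)
dV = 474.4054 m/s = 0.4744054 km/s

0.4744 km/s


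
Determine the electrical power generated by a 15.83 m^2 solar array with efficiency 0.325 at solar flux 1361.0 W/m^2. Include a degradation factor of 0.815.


P = area * eta * S * degradation
P = 15.83 * 0.325 * 1361.0 * 0.815
P = 5706.6339 W

5706.6339 W


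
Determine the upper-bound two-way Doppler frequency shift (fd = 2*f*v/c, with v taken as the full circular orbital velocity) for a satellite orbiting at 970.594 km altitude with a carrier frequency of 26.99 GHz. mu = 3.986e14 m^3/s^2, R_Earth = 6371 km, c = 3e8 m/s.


r = 7.341594e+06 m
v = sqrt(mu/r) = 7368.4046 m/s (worst-case radial velocity)
f = 26.99 GHz = 2.699e+10 Hz
fd = 2*f*v/c = 2*2.699e+10*7368.4046/3.0e+08
fd = 1.3258216e+06 Hz

1.3258e+06 Hz
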